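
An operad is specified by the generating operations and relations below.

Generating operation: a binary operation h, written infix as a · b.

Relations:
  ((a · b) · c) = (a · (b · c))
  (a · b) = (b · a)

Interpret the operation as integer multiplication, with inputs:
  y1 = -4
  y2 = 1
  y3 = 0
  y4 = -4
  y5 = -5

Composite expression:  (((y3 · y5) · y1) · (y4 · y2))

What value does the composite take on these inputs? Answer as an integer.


0

(y3 · y5) = 0
((y3 · y5) · y1) = 0
(y4 · y2) = -4
(((y3 · y5) · y1) · (y4 · y2)) = 0


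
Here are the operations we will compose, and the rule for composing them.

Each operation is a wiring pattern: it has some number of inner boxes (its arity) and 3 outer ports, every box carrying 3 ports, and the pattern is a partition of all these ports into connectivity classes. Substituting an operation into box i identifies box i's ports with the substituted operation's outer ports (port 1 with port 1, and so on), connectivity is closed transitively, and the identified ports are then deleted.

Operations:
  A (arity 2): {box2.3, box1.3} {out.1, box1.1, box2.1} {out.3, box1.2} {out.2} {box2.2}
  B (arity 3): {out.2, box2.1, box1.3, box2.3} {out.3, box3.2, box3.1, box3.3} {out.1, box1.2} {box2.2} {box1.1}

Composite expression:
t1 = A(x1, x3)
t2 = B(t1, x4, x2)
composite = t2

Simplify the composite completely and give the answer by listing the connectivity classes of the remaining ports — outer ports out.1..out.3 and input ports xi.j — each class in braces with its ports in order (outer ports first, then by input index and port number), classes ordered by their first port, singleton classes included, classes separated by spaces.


{out.1} {out.2, x1.2, x4.1, x4.3} {out.3, x2.1, x2.2, x2.3} {x1.1, x3.1} {x1.3, x3.3} {x3.2} {x4.2}


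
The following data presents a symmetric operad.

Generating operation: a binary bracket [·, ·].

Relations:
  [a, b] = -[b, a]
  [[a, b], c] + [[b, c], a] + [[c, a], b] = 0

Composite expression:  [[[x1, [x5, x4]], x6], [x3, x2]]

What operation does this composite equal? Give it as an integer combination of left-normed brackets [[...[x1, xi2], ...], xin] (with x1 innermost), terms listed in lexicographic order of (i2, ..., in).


[[[[[x1, x4], x5], x6], x2], x3] - [[[[[x1, x4], x5], x6], x3], x2] - [[[[[x1, x5], x4], x6], x2], x3] + [[[[[x1, x5], x4], x6], x3], x2]

Expand each bracket as ab - ba; the x1-initial words give the coefficients.
Composite bracket: [[[x1, [x5, x4]], x6], [x3, x2]]
Applying ab - ba throughout gives 32 signed words (2^5 = 32).
Keep just the words that open with x1:
  from x1x4x5x6x2x3, sign +1: term +[[[[[x1, x4], x5], x6], x2], x3]
  from x1x4x5x6x3x2, sign -1: term -[[[[[x1, x4], x5], x6], x3], x2]
  from x1x5x4x6x2x3, sign -1: term -[[[[[x1, x5], x4], x6], x2], x3]
  from x1x5x4x6x3x2, sign +1: term +[[[[[x1, x5], x4], x6], x3], x2]


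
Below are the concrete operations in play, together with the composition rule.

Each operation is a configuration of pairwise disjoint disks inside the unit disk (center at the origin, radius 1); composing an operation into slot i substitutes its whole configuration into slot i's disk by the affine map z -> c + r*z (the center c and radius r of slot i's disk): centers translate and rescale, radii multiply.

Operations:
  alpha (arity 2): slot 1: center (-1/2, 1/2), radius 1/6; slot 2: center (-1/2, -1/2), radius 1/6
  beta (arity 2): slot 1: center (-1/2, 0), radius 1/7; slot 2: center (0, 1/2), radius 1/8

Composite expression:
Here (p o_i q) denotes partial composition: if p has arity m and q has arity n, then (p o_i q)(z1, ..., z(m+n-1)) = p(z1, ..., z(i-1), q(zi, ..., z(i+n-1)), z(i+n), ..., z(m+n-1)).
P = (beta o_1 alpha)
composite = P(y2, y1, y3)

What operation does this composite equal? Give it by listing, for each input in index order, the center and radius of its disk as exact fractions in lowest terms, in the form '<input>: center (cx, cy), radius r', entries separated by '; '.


Each y-disk chains the slot maps above it in beta; radii multiply.
tracing y2 down its 2-map path: center (-4/7, 1/14), radius 1/42
tracing y1 down its 2-map path: center (-4/7, -1/14), radius 1/42
tracing y3 down its 1-map path: center (0, 1/2), radius 1/8

y1: center (-4/7, -1/14), radius 1/42; y2: center (-4/7, 1/14), radius 1/42; y3: center (0, 1/2), radius 1/8


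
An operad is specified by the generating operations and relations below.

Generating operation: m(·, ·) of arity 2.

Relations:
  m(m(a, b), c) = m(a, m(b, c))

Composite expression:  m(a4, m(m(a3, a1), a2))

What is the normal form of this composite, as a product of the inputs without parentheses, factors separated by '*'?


The m-tree's shape is irrelevant; the a-reading-order decides.
m(a3, a1) flattens to a3 * a1
m(m(a3, a1), a2) flattens to a3 * a1 * a2
m(a4, m(m(a3, a1), a2)) flattens to a4 * a3 * a1 * a2

a4 * a3 * a1 * a2


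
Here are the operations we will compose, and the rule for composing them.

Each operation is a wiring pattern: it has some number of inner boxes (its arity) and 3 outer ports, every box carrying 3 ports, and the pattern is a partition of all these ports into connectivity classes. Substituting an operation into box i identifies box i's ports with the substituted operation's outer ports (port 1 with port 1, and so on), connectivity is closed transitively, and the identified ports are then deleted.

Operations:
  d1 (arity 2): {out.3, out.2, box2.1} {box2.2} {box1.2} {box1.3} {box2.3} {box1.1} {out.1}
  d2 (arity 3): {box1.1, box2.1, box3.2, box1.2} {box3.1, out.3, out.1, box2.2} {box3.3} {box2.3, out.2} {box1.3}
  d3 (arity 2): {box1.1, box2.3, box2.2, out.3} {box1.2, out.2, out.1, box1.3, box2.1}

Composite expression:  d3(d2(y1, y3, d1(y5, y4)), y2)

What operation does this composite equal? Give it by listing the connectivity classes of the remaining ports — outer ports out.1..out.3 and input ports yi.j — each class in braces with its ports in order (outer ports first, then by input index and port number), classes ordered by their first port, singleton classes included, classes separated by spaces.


{out.1, out.2, out.3, y2.1, y2.2, y2.3, y3.2, y3.3} {y1.1, y1.2, y3.1, y4.1} {y1.3} {y4.2} {y4.3} {y5.1} {y5.2} {y5.3}

Reachability decides: close wires over d3-identified ports.
through d1, on inputs (y5, y4): {out.1} {out.2, out.3, y4.1} {y4.2} {y4.3} {y5.1} {y5.2} {y5.3} (out.j = stage outer ports)
through d2, on inputs (y1, y3, y5, y4): {out.1, out.3, y3.2} {out.2, y3.3} {y1.1, y1.2, y3.1, y4.1} {y1.3} {y4.2} {y4.3} {y5.1} {y5.2} {y5.3} (out.j = stage outer ports)
through d3, on inputs (y1, y3, y5, y4, y2): {out.1, out.2, out.3, y2.1, y2.2, y2.3, y3.2, y3.3} {y1.1, y1.2, y3.1, y4.1} {y1.3} {y4.2} {y4.3} {y5.1} {y5.2} {y5.3} (out.j = stage outer ports)


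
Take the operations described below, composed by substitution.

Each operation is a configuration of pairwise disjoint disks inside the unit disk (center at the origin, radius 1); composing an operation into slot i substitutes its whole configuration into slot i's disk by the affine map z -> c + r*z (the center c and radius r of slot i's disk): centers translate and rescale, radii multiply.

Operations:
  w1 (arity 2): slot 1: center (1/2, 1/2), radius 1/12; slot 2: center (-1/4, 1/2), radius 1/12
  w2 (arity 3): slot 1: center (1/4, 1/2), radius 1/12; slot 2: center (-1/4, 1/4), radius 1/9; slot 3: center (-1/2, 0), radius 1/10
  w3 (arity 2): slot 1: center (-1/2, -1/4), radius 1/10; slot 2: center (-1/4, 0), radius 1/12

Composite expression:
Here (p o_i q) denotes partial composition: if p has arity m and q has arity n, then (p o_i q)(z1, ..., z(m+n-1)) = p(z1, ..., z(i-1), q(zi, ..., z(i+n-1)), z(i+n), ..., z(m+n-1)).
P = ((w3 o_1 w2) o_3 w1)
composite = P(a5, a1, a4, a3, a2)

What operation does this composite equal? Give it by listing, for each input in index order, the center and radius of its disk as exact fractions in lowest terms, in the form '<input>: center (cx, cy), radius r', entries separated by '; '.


a1: center (-21/40, -9/40), radius 1/90; a2: center (-1/4, 0), radius 1/12; a3: center (-221/400, -49/200), radius 1/1200; a4: center (-109/200, -49/200), radius 1/1200; a5: center (-19/40, -1/5), radius 1/120

Follow each a-input down from w3: c' goes to c + r*c', radius to r*r'.
input a5: applying the 2 nested substitutions gives center (-19/40, -1/5), radius 1/120
input a1: applying the 2 nested substitutions gives center (-21/40, -9/40), radius 1/90
input a4: applying the 3 nested substitutions gives center (-109/200, -49/200), radius 1/1200
input a3: applying the 3 nested substitutions gives center (-221/400, -49/200), radius 1/1200
input a2: applying the 1 nested substitution gives center (-1/4, 0), radius 1/12


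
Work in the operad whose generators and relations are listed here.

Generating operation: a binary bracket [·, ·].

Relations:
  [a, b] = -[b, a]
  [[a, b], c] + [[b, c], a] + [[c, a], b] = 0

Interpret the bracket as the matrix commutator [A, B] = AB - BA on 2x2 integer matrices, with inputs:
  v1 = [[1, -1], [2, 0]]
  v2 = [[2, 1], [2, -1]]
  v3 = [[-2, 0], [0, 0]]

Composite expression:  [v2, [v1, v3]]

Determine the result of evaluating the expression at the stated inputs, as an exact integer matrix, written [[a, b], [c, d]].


[[0, -6], [12, 0]]


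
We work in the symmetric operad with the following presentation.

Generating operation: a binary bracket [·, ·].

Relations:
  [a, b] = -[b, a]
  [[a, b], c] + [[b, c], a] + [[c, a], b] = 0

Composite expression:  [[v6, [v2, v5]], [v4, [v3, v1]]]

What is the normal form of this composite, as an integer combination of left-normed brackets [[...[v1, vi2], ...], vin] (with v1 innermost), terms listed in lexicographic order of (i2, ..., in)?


A multilinear Lie element is pinned by v1-initial words (v1 innermost).
Composite bracket: [[v6, [v2, v5]], [v4, [v3, v1]]]
Under [a, b] = ab - ba we get 32 signed associative words (2^5 = 32).
The v1-initial words carry the normal form:
  word v1v3v4v2v5v6 has sign +1, contributing +[[[[[v1, v3], v4], v2], v5], v6]
  word v1v3v4v5v2v6 has sign -1, contributing -[[[[[v1, v3], v4], v5], v2], v6]
  word v1v3v4v6v2v5 has sign -1, contributing -[[[[[v1, v3], v4], v6], v2], v5]
  word v1v3v4v6v5v2 has sign +1, contributing +[[[[[v1, v3], v4], v6], v5], v2]

[[[[[v1, v3], v4], v2], v5], v6] - [[[[[v1, v3], v4], v5], v2], v6] - [[[[[v1, v3], v4], v6], v2], v5] + [[[[[v1, v3], v4], v6], v5], v2]


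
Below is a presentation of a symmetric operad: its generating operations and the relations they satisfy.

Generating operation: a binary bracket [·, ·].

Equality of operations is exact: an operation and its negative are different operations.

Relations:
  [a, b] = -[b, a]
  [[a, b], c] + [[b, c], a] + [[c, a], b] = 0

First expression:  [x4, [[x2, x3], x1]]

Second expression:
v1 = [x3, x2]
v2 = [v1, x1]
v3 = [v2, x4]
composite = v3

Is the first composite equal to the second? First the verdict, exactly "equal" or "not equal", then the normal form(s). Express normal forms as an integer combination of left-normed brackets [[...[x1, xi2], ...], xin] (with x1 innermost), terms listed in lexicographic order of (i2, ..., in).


The first expression, normalized: [[[x1, x2], x3], x4] - [[[x1, x3], x2], x4]
The second expression, normalized: [[[x1, x2], x3], x4] - [[[x1, x3], x2], x4]
One common form — equal.

equal; both compose to [[[x1, x2], x3], x4] - [[[x1, x3], x2], x4]


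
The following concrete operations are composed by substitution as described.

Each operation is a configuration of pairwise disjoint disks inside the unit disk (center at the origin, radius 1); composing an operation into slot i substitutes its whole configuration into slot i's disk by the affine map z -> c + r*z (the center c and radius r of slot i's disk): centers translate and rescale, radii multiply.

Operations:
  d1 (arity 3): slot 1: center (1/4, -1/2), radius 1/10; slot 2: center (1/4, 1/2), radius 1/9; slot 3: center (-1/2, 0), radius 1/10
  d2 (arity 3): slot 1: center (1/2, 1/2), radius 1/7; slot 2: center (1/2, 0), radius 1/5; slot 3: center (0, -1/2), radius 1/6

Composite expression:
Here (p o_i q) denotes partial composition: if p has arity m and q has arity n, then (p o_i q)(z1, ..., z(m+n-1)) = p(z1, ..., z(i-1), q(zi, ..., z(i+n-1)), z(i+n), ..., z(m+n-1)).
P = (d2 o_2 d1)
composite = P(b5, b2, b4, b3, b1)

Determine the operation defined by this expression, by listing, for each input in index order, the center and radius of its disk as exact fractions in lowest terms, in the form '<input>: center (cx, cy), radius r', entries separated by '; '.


b1: center (0, -1/2), radius 1/6; b2: center (11/20, -1/10), radius 1/50; b3: center (2/5, 0), radius 1/50; b4: center (11/20, 1/10), radius 1/45; b5: center (1/2, 1/2), radius 1/7

Below d2, radii multiply path by path; the b-disk centers shift.
b5: after 1 affine step, its disk has center (1/2, 1/2), radius 1/7
b2: after 2 affine steps, its disk has center (11/20, -1/10), radius 1/50
b4: after 2 affine steps, its disk has center (11/20, 1/10), radius 1/45
b3: after 2 affine steps, its disk has center (2/5, 0), radius 1/50
b1: after 1 affine step, its disk has center (0, -1/2), radius 1/6


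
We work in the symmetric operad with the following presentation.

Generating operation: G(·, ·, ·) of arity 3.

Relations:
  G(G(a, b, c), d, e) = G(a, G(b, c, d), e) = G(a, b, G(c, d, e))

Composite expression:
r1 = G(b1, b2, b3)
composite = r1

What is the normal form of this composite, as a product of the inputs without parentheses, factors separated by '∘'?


The G-tree's shape is irrelevant; the b-reading-order decides.
G(b1, b2, b3) spells out as b1 ∘ b2 ∘ b3

b1 ∘ b2 ∘ b3


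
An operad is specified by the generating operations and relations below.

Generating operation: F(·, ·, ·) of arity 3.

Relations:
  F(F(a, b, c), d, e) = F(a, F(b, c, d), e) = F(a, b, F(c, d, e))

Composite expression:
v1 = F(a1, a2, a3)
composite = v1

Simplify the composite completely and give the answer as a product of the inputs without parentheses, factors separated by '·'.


a1 · a2 · a3


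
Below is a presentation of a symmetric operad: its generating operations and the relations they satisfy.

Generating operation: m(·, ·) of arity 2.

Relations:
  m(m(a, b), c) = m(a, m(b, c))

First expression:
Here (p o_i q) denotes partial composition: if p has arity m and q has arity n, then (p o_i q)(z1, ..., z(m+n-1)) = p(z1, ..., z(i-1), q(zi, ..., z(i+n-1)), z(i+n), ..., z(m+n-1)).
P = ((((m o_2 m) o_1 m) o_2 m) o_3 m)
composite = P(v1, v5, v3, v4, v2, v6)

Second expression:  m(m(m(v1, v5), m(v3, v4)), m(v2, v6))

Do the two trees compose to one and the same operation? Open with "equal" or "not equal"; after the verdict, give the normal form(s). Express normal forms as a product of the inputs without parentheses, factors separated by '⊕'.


equal: each reduces to v1 ⊕ v5 ⊕ v3 ⊕ v4 ⊕ v2 ⊕ v6


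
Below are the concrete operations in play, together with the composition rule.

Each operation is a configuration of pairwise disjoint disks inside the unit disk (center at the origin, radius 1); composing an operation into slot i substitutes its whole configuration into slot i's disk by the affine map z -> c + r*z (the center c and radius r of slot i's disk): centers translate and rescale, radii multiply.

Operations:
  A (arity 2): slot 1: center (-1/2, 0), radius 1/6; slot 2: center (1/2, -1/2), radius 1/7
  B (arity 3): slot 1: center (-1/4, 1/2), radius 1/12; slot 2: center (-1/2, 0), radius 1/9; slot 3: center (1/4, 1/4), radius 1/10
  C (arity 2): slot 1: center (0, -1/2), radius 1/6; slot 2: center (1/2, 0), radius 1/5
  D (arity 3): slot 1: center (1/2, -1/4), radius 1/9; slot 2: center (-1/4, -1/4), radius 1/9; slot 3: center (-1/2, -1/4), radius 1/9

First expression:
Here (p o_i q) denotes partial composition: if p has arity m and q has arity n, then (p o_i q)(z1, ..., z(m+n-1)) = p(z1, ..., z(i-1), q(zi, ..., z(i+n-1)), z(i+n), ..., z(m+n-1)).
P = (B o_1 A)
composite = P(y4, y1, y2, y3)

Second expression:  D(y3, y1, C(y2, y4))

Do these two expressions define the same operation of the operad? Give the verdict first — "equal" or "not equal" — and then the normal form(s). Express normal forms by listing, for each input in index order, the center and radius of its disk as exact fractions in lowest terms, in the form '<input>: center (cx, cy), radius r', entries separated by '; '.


not equal; the first gives y1: center (-5/24, 11/24), radius 1/84; y2: center (-1/2, 0), radius 1/9; y3: center (1/4, 1/4), radius 1/10; y4: center (-7/24, 1/2), radius 1/72 and the second y1: center (-1/4, -1/4), radius 1/9; y2: center (-1/2, -11/36), radius 1/54; y3: center (1/2, -1/4), radius 1/9; y4: center (-4/9, -1/4), radius 1/45

In normal form, the first expression is y1: center (-5/24, 11/24), radius 1/84; y2: center (-1/2, 0), radius 1/9; y3: center (1/4, 1/4), radius 1/10; y4: center (-7/24, 1/2), radius 1/72
In normal form, the second expression is y1: center (-1/4, -1/4), radius 1/9; y2: center (-1/2, -11/36), radius 1/54; y3: center (1/2, -1/4), radius 1/9; y4: center (-4/9, -1/4), radius 1/45
Distinct normal forms: not equal.


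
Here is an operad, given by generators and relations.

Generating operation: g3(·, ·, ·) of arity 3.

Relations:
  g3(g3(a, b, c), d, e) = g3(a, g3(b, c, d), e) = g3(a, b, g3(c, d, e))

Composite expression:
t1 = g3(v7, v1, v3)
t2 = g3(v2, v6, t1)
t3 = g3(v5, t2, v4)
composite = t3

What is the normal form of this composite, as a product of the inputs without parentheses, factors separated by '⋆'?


v5 ⋆ v2 ⋆ v6 ⋆ v7 ⋆ v1 ⋆ v3 ⋆ v4


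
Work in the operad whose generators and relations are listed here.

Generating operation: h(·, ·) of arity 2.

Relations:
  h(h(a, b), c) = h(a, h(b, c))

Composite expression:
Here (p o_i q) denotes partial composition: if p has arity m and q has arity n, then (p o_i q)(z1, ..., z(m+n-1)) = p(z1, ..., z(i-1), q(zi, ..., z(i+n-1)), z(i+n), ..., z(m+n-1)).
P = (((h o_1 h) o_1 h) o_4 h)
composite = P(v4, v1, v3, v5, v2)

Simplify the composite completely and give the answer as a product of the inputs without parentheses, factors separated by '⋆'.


Associativity of h dissolves the nesting; only the v-input order survives.
h(v4, v1) flattens to v4 ⋆ v1
h(h(v4, v1), v3) flattens to v4 ⋆ v1 ⋆ v3
h(v5, v2) flattens to v5 ⋆ v2
h(h(h(v4, v1), v3), h(v5, v2)) flattens to v4 ⋆ v1 ⋆ v3 ⋆ v5 ⋆ v2

v4 ⋆ v1 ⋆ v3 ⋆ v5 ⋆ v2


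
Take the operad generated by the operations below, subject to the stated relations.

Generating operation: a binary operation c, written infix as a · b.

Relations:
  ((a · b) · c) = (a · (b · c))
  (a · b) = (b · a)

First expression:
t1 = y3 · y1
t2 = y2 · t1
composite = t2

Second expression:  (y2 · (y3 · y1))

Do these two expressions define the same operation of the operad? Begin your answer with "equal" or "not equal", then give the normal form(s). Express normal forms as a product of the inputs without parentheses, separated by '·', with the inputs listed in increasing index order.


The first composite normalizes to y1 · y2 · y3
The second composite normalizes to y1 · y2 · y3
Same normal form: equal.

equal; both compose to y1 · y2 · y3


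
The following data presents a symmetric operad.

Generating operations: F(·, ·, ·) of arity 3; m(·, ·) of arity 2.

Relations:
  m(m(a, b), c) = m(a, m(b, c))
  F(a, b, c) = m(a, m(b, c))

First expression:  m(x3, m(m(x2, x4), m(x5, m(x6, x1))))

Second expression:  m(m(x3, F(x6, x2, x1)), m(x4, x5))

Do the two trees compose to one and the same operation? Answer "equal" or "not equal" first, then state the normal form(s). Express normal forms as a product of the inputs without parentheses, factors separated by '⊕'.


Normal form of the first expression: x3 ⊕ x2 ⊕ x4 ⊕ x5 ⊕ x6 ⊕ x1
Normal form of the second expression: x3 ⊕ x6 ⊕ x2 ⊕ x1 ⊕ x4 ⊕ x5
No match — not equal.

not equal: they reduce to x3 ⊕ x2 ⊕ x4 ⊕ x5 ⊕ x6 ⊕ x1 and x3 ⊕ x6 ⊕ x2 ⊕ x1 ⊕ x4 ⊕ x5


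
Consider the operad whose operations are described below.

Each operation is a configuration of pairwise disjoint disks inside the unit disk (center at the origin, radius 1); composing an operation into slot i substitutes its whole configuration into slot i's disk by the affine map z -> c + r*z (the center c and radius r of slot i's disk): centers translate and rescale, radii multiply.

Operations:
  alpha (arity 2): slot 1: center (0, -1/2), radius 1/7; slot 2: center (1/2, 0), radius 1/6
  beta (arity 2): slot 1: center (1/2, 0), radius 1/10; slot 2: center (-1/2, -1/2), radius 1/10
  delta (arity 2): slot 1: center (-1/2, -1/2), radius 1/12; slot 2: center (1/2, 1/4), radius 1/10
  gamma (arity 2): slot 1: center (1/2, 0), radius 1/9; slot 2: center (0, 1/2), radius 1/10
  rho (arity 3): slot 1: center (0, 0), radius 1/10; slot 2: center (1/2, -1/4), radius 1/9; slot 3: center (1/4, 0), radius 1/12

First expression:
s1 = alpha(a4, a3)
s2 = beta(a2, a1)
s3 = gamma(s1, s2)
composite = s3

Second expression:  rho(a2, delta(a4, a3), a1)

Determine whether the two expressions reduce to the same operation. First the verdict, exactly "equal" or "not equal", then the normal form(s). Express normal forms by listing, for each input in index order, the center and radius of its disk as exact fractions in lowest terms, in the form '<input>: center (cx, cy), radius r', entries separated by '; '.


The first expression, normalized: a1: center (-1/20, 9/20), radius 1/100; a2: center (1/20, 1/2), radius 1/100; a3: center (5/9, 0), radius 1/54; a4: center (1/2, -1/18), radius 1/63
The second expression, normalized: a1: center (1/4, 0), radius 1/12; a2: center (0, 0), radius 1/10; a3: center (5/9, -2/9), radius 1/90; a4: center (4/9, -11/36), radius 1/108
They disagree, so not equal.

not equal; the first gives a1: center (-1/20, 9/20), radius 1/100; a2: center (1/20, 1/2), radius 1/100; a3: center (5/9, 0), radius 1/54; a4: center (1/2, -1/18), radius 1/63 and the second a1: center (1/4, 0), radius 1/12; a2: center (0, 0), radius 1/10; a3: center (5/9, -2/9), radius 1/90; a4: center (4/9, -11/36), radius 1/108


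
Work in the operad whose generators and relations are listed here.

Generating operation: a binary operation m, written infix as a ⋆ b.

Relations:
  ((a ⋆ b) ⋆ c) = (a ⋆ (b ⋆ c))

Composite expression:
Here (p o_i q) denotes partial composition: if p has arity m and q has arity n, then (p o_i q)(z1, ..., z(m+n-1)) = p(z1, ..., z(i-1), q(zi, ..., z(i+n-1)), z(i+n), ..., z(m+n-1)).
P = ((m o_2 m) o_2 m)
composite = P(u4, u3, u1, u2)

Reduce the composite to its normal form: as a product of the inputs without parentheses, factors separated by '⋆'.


Key point: m is associative — brackets drop, the u-order remains.
(u3 ⋆ u1) unparenthesizes to u3 ⋆ u1
((u3 ⋆ u1) ⋆ u2) unparenthesizes to u3 ⋆ u1 ⋆ u2
(u4 ⋆ ((u3 ⋆ u1) ⋆ u2)) unparenthesizes to u4 ⋆ u3 ⋆ u1 ⋆ u2

u4 ⋆ u3 ⋆ u1 ⋆ u2


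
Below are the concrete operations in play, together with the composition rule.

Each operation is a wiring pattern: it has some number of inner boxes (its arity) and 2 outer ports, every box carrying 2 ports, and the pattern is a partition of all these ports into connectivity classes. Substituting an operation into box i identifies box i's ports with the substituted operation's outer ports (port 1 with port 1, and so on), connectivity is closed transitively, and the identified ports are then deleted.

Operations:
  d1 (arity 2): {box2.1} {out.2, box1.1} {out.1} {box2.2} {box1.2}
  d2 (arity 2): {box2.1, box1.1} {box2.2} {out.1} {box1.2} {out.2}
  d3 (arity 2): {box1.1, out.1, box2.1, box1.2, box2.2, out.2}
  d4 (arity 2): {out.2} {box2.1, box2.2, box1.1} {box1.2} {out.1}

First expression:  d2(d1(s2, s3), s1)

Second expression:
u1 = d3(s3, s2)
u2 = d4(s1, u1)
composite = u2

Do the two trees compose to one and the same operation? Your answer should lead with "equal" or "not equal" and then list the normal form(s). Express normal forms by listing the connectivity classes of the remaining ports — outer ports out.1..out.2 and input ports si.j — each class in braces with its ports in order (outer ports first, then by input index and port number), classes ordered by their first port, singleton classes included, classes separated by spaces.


not equal; the first gives {out.1} {out.2} {s1.1} {s1.2} {s2.1} {s2.2} {s3.1} {s3.2} and the second {out.1} {out.2} {s1.1, s2.1, s2.2, s3.1, s3.2} {s1.2}

The first expression reduces to {out.1} {out.2} {s1.1} {s1.2} {s2.1} {s2.2} {s3.1} {s3.2}
The second expression reduces to {out.1} {out.2} {s1.1, s2.1, s2.2, s3.1, s3.2} {s1.2}
Different reductions; not equal.


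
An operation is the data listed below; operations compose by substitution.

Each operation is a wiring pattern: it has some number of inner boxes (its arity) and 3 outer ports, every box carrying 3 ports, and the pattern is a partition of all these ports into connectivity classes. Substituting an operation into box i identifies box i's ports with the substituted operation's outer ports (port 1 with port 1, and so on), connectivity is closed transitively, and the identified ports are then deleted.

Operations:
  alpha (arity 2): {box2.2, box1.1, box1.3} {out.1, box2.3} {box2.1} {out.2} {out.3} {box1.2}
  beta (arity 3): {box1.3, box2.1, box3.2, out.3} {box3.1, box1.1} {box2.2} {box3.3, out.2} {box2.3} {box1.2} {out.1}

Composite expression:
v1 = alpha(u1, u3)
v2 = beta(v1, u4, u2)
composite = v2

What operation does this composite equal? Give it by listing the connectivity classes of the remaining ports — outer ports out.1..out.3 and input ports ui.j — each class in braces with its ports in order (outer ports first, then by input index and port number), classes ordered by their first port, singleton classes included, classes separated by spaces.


{out.1} {out.2, u2.3} {out.3, u2.2, u4.1} {u1.1, u1.3, u3.2} {u1.2} {u2.1, u3.3} {u3.1} {u4.2} {u4.3}

Treat the ports identified at beta as solder joints: merge, then drop.
through alpha, on inputs (u1, u3): {out.1, u3.3} {out.2} {out.3} {u1.1, u1.3, u3.2} {u1.2} {u3.1} (out.j = stage outer ports)
through beta, on inputs (u1, u3, u4, u2): {out.1} {out.2, u2.3} {out.3, u2.2, u4.1} {u1.1, u1.3, u3.2} {u1.2} {u2.1, u3.3} {u3.1} {u4.2} {u4.3} (out.j = stage outer ports)


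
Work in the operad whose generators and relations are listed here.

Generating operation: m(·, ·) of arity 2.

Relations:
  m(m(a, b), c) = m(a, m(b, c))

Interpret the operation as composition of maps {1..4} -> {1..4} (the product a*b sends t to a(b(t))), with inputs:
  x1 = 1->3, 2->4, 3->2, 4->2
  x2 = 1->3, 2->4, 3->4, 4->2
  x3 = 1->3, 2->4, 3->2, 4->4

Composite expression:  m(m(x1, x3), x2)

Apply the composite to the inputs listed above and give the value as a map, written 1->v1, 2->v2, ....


1->4, 2->2, 3->2, 4->2


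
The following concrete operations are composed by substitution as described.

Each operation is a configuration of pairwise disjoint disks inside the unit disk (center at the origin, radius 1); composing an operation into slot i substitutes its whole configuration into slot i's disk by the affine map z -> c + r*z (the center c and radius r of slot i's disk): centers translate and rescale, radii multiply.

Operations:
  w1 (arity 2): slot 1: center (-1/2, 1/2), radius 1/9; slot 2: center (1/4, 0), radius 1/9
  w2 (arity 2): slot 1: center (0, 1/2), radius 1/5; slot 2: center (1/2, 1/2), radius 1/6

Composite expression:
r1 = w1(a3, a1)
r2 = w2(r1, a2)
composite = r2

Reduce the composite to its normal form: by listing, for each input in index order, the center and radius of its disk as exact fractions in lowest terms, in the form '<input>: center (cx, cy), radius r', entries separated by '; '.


Below w2, radii multiply path by path; the a-disk centers shift.
input a3: composing its 2 substitution steps yields center (-1/10, 3/5), radius 1/45
input a1: composing its 2 substitution steps yields center (1/20, 1/2), radius 1/45
input a2: composing its 1 substitution step yields center (1/2, 1/2), radius 1/6

a1: center (1/20, 1/2), radius 1/45; a2: center (1/2, 1/2), radius 1/6; a3: center (-1/10, 3/5), radius 1/45


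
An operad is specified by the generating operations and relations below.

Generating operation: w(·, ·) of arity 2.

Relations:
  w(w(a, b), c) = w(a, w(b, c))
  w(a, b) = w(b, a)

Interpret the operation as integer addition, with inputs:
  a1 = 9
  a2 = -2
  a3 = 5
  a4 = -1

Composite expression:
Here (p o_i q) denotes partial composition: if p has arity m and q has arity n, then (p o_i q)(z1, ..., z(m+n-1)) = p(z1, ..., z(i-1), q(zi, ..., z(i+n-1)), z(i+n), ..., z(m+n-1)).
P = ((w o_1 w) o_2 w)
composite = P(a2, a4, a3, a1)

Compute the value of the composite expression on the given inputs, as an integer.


11

w(a4, a3) = 4
w(a2, w(a4, a3)) = 2
w(w(a2, w(a4, a3)), a1) = 11


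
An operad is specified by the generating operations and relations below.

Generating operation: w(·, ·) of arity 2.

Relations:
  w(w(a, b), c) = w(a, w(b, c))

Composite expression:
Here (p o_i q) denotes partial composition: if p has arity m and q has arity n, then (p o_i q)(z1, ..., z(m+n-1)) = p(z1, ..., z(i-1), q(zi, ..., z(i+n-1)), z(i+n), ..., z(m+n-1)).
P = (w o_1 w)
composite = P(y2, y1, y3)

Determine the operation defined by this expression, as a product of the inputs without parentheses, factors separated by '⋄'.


y2 ⋄ y1 ⋄ y3

Associativity of w dissolves the nesting; only the y-input order survives.
w(y2, y1) flattens to y2 ⋄ y1
w(w(y2, y1), y3) flattens to y2 ⋄ y1 ⋄ y3


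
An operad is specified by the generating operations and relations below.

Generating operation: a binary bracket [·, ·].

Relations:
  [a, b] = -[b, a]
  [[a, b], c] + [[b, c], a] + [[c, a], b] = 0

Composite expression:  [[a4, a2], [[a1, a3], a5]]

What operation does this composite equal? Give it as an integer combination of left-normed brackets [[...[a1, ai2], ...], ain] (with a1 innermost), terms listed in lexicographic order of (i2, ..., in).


[[[[a1, a3], a5], a2], a4] - [[[[a1, a3], a5], a4], a2]

Skip Jacobi rewriting: expand, keep a1-initial words, read off terms.
Composite bracket: [[a4, a2], [[a1, a3], a5]]
Each bracket splits as ab - ba, giving 16 signed words (2^4 = 16).
Keep just the words that open with a1:
  the word a1a3a5a2a4 carries sign +1 and contributes +[[[[a1, a3], a5], a2], a4]
  the word a1a3a5a4a2 carries sign -1 and contributes -[[[[a1, a3], a5], a4], a2]


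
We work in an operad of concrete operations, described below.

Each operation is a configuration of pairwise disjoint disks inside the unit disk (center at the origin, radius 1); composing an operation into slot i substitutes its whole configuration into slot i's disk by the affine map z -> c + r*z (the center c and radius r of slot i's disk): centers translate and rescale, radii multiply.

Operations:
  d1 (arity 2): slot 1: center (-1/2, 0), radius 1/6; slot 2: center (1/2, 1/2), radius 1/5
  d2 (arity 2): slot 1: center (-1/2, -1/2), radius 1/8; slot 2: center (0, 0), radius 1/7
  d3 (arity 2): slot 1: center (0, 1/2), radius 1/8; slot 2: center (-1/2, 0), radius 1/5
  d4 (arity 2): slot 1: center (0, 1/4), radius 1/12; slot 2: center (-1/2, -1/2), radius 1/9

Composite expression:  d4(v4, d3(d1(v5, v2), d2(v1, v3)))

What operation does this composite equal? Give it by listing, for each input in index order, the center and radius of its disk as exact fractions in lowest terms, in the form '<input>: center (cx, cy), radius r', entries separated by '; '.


v1: center (-17/30, -23/45), radius 1/360; v2: center (-71/144, -7/16), radius 1/360; v3: center (-5/9, -1/2), radius 1/315; v4: center (0, 1/4), radius 1/12; v5: center (-73/144, -4/9), radius 1/432

Follow each v-input down from d4: c' goes to c + r*c', radius to r*r'.
tracing v4 down its 1-map path: center (0, 1/4), radius 1/12
tracing v5 down its 3-map path: center (-73/144, -4/9), radius 1/432
tracing v2 down its 3-map path: center (-71/144, -7/16), radius 1/360
tracing v1 down its 3-map path: center (-17/30, -23/45), radius 1/360
tracing v3 down its 3-map path: center (-5/9, -1/2), radius 1/315


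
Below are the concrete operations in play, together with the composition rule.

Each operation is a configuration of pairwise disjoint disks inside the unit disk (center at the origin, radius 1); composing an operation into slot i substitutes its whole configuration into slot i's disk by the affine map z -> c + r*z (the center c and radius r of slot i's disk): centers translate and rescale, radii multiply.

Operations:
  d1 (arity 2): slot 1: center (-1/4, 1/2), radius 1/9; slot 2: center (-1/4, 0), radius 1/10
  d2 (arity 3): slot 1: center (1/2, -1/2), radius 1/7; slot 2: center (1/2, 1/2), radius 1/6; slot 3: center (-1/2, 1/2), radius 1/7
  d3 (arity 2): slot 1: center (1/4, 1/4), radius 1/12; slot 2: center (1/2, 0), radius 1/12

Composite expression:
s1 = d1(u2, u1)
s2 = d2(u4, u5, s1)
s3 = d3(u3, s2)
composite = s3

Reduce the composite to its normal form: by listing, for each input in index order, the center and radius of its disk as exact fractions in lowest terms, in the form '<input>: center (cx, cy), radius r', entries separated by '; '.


u1: center (51/112, 1/24), radius 1/840; u2: center (51/112, 1/21), radius 1/756; u3: center (1/4, 1/4), radius 1/12; u4: center (13/24, -1/24), radius 1/84; u5: center (13/24, 1/24), radius 1/72

Follow each u-input down from d3: c' goes to c + r*c', radius to r*r'.
input u3: applying the 1 nested substitution gives center (1/4, 1/4), radius 1/12
input u4: applying the 2 nested substitutions gives center (13/24, -1/24), radius 1/84
input u5: applying the 2 nested substitutions gives center (13/24, 1/24), radius 1/72
input u2: applying the 3 nested substitutions gives center (51/112, 1/21), radius 1/756
input u1: applying the 3 nested substitutions gives center (51/112, 1/24), radius 1/840


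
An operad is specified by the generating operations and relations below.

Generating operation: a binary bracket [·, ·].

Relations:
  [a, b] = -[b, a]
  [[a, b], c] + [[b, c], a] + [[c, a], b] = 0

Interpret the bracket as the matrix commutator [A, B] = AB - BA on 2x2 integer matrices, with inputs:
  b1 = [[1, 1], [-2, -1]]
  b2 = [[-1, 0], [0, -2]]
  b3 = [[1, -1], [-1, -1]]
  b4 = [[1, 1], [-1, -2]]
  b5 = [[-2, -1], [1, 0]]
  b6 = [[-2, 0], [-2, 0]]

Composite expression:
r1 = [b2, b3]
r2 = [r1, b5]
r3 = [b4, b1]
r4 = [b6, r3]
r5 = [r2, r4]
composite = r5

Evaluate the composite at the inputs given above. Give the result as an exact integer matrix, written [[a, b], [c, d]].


[b2, b3] = [[0, -1], [1, 0]]
[[b2, b3], b5] = [[0, -2], [-2, 0]]
[b4, b1] = [[-1, 1], [4, 1]]
[b6, [b4, b1]] = [[2, -2], [12, -2]]
[[[b2, b3], b5], [b6, [b4, b1]]] = [[-28, 8], [-8, 28]]

[[-28, 8], [-8, 28]]


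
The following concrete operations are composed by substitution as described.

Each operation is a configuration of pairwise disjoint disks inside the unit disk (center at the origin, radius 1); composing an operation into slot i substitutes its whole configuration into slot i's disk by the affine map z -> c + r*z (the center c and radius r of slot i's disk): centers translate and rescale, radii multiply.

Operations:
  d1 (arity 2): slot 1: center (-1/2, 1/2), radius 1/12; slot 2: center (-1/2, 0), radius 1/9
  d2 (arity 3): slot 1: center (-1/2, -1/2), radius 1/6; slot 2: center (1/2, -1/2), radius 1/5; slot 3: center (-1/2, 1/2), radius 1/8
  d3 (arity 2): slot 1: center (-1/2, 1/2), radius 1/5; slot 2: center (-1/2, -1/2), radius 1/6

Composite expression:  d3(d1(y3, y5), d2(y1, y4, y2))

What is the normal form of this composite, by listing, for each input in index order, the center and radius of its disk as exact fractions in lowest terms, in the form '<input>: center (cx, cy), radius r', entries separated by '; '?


Nesting under d3 composes maps z -> c + r*z down each y-path.
y3: after 2 affine steps, its disk has center (-3/5, 3/5), radius 1/60
y5: after 2 affine steps, its disk has center (-3/5, 1/2), radius 1/45
y1: after 2 affine steps, its disk has center (-7/12, -7/12), radius 1/36
y4: after 2 affine steps, its disk has center (-5/12, -7/12), radius 1/30
y2: after 2 affine steps, its disk has center (-7/12, -5/12), radius 1/48

y1: center (-7/12, -7/12), radius 1/36; y2: center (-7/12, -5/12), radius 1/48; y3: center (-3/5, 3/5), radius 1/60; y4: center (-5/12, -7/12), radius 1/30; y5: center (-3/5, 1/2), radius 1/45


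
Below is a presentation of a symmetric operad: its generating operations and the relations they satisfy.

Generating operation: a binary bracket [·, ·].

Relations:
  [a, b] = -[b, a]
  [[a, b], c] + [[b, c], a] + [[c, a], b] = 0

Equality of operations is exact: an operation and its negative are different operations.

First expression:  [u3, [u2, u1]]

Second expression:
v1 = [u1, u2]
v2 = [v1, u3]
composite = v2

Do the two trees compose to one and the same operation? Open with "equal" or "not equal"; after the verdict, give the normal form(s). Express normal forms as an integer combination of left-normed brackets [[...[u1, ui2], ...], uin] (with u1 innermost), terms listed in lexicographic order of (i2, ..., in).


equal: each reduces to [[u1, u2], u3]

Reducing the first expression gives [[u1, u2], u3]
Reducing the second expression gives [[u1, u2], u3]
Same normal form: equal.


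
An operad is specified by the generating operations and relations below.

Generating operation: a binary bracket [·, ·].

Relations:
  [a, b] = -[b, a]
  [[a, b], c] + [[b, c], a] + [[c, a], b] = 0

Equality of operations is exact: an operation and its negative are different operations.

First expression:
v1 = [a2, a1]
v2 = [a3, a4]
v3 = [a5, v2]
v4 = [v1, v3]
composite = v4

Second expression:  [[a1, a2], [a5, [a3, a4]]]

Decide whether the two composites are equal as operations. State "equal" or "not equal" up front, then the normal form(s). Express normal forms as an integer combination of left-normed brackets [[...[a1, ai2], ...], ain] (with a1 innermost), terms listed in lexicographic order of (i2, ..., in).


not equal: they reduce to [[[[a1, a2], a3], a4], a5] - [[[[a1, a2], a4], a3], a5] - [[[[a1, a2], a5], a3], a4] + [[[[a1, a2], a5], a4], a3] and -[[[[a1, a2], a3], a4], a5] + [[[[a1, a2], a4], a3], a5] + [[[[a1, a2], a5], a3], a4] - [[[[a1, a2], a5], a4], a3]

Normal form of the first expression: [[[[a1, a2], a3], a4], a5] - [[[[a1, a2], a4], a3], a5] - [[[[a1, a2], a5], a3], a4] + [[[[a1, a2], a5], a4], a3]
Normal form of the second expression: -[[[[a1, a2], a3], a4], a5] + [[[[a1, a2], a4], a3], a5] + [[[[a1, a2], a5], a3], a4] - [[[[a1, a2], a5], a4], a3]
Distinct normal forms: not equal.


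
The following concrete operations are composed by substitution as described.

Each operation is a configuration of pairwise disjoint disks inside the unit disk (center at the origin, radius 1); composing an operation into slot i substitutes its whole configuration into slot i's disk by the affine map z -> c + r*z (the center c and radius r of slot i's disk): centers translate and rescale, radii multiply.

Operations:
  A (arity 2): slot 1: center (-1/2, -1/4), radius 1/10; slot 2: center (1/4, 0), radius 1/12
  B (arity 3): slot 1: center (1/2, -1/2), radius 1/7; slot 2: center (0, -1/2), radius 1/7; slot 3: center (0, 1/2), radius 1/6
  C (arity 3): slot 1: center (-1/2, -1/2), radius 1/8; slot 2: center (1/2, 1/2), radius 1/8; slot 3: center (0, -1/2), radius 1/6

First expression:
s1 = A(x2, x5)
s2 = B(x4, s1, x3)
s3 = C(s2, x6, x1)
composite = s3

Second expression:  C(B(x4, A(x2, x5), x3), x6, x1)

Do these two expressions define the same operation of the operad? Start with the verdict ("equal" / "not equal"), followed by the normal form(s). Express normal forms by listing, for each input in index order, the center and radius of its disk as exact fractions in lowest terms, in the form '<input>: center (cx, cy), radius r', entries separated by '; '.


equal — both sides give x1: center (0, -1/2), radius 1/6; x2: center (-57/112, -127/224), radius 1/560; x3: center (-1/2, -7/16), radius 1/48; x4: center (-7/16, -9/16), radius 1/56; x5: center (-111/224, -9/16), radius 1/672; x6: center (1/2, 1/2), radius 1/8

In normal form, the first expression is x1: center (0, -1/2), radius 1/6; x2: center (-57/112, -127/224), radius 1/560; x3: center (-1/2, -7/16), radius 1/48; x4: center (-7/16, -9/16), radius 1/56; x5: center (-111/224, -9/16), radius 1/672; x6: center (1/2, 1/2), radius 1/8
In normal form, the second expression is x1: center (0, -1/2), radius 1/6; x2: center (-57/112, -127/224), radius 1/560; x3: center (-1/2, -7/16), radius 1/48; x4: center (-7/16, -9/16), radius 1/56; x5: center (-111/224, -9/16), radius 1/672; x6: center (1/2, 1/2), radius 1/8
The forms coincide; equal.
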